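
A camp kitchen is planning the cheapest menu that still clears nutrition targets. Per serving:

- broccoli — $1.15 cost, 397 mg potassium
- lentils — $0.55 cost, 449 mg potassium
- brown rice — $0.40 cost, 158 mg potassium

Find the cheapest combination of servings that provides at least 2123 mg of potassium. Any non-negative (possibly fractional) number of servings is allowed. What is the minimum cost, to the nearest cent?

$2.60

Cost per mg of potassium: lentils $0.0012, brown rice $0.0025, broccoli $0.0029.
With no serving limits, use only lentils: 2123 mg / 449 mg = 4.728 servings × $0.55 = $2.60.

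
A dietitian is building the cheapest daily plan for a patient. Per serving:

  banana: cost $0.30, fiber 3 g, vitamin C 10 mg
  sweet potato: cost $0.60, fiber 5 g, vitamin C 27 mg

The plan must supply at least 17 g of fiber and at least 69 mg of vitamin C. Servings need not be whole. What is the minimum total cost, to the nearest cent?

$1.82

The cheapest plan sits at a corner of the feasible region — with two constraints it uses at most two foods.
banana only: max(17/3, 69/10) = 6.9 servings → $2.07.
sweet potato only: max(17/5, 69/27) = 3.4 servings → $2.04.
banana + sweet potato with both tight: 3.677 servings and 1.194 servings → $1.82.
The minimum over all feasible corners is $1.82.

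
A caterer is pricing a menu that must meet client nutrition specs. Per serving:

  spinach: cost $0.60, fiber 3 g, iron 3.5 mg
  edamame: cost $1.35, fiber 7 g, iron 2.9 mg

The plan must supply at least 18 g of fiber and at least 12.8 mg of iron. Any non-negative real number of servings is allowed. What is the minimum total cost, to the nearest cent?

This is a tiny linear program; its minimum lies at a vertex of the feasible set. List the vertices and price them.
spinach only: max(18/3, 12.8/3.5) = 6 servings → $3.60.
edamame only: max(18/7, 12.8/2.9) = 4.414 servings → $5.96.
spinach + edamame with both tight: 2.367 servings and 1.557 servings → $3.52.
The minimum over all feasible corners is $3.52.

$3.52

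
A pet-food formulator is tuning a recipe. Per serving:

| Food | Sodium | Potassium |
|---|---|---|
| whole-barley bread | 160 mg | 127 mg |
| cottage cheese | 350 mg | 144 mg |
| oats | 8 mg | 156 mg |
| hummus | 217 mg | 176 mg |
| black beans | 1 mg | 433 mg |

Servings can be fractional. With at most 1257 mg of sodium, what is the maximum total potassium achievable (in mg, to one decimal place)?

Potassium per mg sodium: black beans 433, oats 19.5, hummus 0.8111, whole-barley bread 0.7937, cottage cheese 0.4114.
With no serving limits, spend the whole sodium allowance on black beans: 1257 mg / 1 mg × 433 mg = 544281.0 mg.

544281.0 mg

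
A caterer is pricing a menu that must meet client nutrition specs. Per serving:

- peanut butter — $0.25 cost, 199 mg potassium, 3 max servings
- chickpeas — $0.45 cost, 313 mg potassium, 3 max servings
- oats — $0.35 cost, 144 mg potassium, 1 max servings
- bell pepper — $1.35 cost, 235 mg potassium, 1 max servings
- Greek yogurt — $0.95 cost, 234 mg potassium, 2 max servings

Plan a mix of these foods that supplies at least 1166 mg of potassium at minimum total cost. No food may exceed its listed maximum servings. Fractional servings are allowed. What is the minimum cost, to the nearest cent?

Cost per mg of potassium: peanut butter $0.0013, chickpeas $0.0014, oats $0.0024, Greek yogurt $0.0041, bell pepper $0.0057.
Take 3 servings of peanut butter: +597.0 mg potassium for $0.75 (total $0.75, still need 569.0 mg).
Take 1.818 servings of chickpeas: +569.0 mg potassium for $0.82 (total $1.57, still need 0.0 mg).
Greedy by cheapest-per-mg is optimal for a single linear constraint, so the minimum cost is $1.57.

$1.57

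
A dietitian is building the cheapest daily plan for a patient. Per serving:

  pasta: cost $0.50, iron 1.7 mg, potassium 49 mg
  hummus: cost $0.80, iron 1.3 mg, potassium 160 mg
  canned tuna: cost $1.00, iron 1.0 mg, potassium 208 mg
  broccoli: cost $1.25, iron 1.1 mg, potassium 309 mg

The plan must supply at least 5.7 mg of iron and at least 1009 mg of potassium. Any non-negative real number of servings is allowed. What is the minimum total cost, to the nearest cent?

pasta only: max(5.7/1.7, 1009/49) = 20.59 servings → $10.30.
hummus only: max(5.7/1.3, 1009/160) = 6.306 servings → $5.04.
canned tuna only: max(5.7/1.0, 1009/208) = 5.7 servings → $5.70.
broccoli only: max(5.7/1.1, 1009/309) = 5.182 servings → $6.48.
pasta + hummus: intersection lies outside the first quadrant.
pasta + canned tuna with both tight: 0.5798 servings and 4.714 servings → $5.00.
pasta + broccoli with both tight: 1.382 servings and 3.046 servings → $4.50.
hummus + canned tuna with both tight: 1.6 servings and 3.62 servings → $4.90.
hummus + broccoli with both tight: 2.886 servings and 1.771 servings → $4.52.
canned tuna + broccoli with both targets exact would need a negative amount; discard.
The minimum over all feasible corners is $4.50.

$4.50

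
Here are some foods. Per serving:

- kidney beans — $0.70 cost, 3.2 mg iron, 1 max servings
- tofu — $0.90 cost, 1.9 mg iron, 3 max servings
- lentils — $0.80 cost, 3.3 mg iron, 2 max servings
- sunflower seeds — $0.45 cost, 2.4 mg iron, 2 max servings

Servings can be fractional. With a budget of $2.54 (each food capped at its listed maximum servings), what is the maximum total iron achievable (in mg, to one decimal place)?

Iron per dollar: sunflower seeds 5.333, kidney beans 4.571, lentils 4.125, tofu 2.111.
Take 2 servings of sunflower seeds: spends $0.90, +4.8 mg iron (running total 4.8 mg).
Take 1 serving of kidney beans: spends $0.70, +3.2 mg iron (running total 8.0 mg).
Take 1.175 servings of lentils: spends $0.94, +3.9 mg iron (running total 11.9 mg).
Filling greedily by iron-per-dollar is optimal for one linear limit, giving 11.9 mg.

11.9 mg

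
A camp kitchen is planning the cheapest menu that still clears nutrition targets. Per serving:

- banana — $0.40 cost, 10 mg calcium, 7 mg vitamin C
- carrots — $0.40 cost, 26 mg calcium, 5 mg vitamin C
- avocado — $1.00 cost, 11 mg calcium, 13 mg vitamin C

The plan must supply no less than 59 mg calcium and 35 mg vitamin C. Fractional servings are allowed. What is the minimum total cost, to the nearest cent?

Check every corner: each single food scaled to meet both minima, and each pair solved so both constraints bind.
banana only: max(59/10, 35/7) = 5.9 servings → $2.36.
carrots only: max(59/26, 35/5) = 7 servings → $2.80.
avocado only: max(59/11, 35/13) = 5.364 servings → $5.36.
banana + carrots with both tight: 4.659 servings and 0.4773 servings → $2.05.
banana + avocado with both targets exact would need a negative amount; discard.
carrots + avocado with both tight: 1.35 servings and 2.173 servings → $2.71.
The minimum over all feasible corners is $2.05.

$2.05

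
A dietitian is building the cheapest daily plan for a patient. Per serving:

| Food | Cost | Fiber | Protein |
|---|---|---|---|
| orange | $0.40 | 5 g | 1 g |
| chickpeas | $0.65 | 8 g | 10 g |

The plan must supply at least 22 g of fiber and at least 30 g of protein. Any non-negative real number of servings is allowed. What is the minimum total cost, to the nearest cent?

$1.95

With two linear requirements the optimum uses one or two foods; enumerate the corners.
orange only: max(22/5, 30/1) = 30 servings → $12.00.
chickpeas only: max(22/8, 30/10) = 3 servings → $1.95.
orange + chickpeas: the both-tight solution has a negative serving — not a feasible corner.
The minimum over all feasible corners is $1.95.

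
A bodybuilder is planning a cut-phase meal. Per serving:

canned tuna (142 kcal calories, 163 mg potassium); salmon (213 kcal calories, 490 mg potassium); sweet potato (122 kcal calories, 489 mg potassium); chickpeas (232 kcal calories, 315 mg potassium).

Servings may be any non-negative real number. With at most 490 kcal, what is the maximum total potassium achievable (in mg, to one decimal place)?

Potassium per kcal: sweet potato 4.008, salmon 2.3, chickpeas 1.358, canned tuna 1.148.
With no serving limits, spend the whole calories allowance on sweet potato: 490 kcal / 122 kcal × 489 mg = 1964.0 mg.

1964.0 mg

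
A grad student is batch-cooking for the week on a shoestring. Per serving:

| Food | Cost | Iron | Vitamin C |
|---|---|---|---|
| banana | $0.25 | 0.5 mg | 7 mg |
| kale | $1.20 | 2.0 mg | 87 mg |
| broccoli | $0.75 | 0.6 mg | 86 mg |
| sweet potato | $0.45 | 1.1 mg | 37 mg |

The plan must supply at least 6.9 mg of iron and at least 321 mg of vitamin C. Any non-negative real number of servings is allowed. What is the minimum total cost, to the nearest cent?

$3.50

Compare the cost at each extreme point of the feasible region.
banana only: max(6.9/0.5, 321/7) = 45.86 servings → $11.46.
kale only: max(6.9/2.0, 321/87) = 3.69 servings → $4.43.
broccoli only: max(6.9/0.6, 321/86) = 11.5 servings → $8.62.
sweet potato only: max(6.9/1.1, 321/37) = 8.676 servings → $3.90.
banana + kale: intersection lies outside the first quadrant.
banana + broccoli with both tight: 10.33 servings and 2.892 servings → $4.75.
banana + sweet potato: intersection lies outside the first quadrant.
kale + broccoli with both tight: 3.346 servings and 0.3481 servings → $4.28.
kale + sweet potato: intersection lies outside the first quadrant.
broccoli + sweet potato with both tight: 1.351 servings and 5.536 servings → $3.50.
Cheapest feasible corner: $3.50.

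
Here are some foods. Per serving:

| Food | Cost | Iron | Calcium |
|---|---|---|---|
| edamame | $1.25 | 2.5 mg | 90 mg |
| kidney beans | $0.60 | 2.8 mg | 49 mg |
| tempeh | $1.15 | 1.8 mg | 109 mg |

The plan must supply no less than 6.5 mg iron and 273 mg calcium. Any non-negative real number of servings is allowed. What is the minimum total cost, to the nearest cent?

edamame only: max(6.5/2.5, 273/90) = 3.033 servings → $3.79.
kidney beans only: max(6.5/2.8, 273/49) = 5.571 servings → $3.34.
tempeh only: max(6.5/1.8, 273/109) = 3.611 servings → $4.15.
edamame + kidney beans with both targets exact would need a negative amount; discard.
edamame + tempeh with both tight: 1.965 servings and 0.8824 servings → $3.47.
kidney beans + tempeh with both tight: 1 servings and 2.055 servings → $2.96.
So the least-cost plan costs $2.96.

$2.96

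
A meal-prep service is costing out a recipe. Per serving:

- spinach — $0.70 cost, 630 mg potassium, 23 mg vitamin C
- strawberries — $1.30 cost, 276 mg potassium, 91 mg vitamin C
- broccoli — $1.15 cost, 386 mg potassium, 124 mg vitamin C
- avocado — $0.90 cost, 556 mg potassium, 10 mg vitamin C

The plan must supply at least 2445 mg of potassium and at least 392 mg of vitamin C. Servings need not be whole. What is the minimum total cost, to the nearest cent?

Check every corner: each single food scaled to meet both minima, and each pair solved so both constraints bind.
spinach only: max(2445/630, 392/23) = 17.04 servings → $11.93.
strawberries only: max(2445/276, 392/91) = 8.859 servings → $11.52.
broccoli only: max(2445/386, 392/124) = 6.334 servings → $7.28.
avocado only: max(2445/556, 392/10) = 39.2 servings → $35.28.
spinach + strawberries with both tight: 2.242 servings and 3.741 servings → $6.43.
spinach + broccoli with both tight: 2.193 servings and 2.754 servings → $4.70.
spinach + avocado: intersection lies outside the first quadrant.
strawberries + broccoli with both targets exact would need a negative amount; discard.
strawberries + avocado with both tight: 4.045 servings and 2.389 servings → $7.41.
broccoli + avocado with both tight: 2.973 servings and 2.333 servings → $5.52.
Cheapest feasible corner: $4.70.

$4.70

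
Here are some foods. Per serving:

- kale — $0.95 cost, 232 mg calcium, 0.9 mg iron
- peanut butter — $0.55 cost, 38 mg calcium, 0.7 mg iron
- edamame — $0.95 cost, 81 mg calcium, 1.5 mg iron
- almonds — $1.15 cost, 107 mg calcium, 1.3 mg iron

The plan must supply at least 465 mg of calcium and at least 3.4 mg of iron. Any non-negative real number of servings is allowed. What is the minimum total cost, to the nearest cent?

Two binding constraints pin down two serving amounts, so the optimal mix uses at most two foods. The candidates are each food alone (scaled to the tighter of calcium/iron) and each pair with both constraints tight.
kale only: max(465/232, 3.4/0.9) = 3.778 servings → $3.59.
peanut butter only: max(465/38, 3.4/0.7) = 12.24 servings → $6.73.
edamame only: max(465/81, 3.4/1.5) = 5.741 servings → $5.45.
almonds only: max(465/107, 3.4/1.3) = 4.346 servings → $5.00.
kale + peanut butter with both tight: 1.531 servings and 2.888 servings → $3.04.
kale + edamame with both tight: 1.534 servings and 1.346 servings → $2.74.
kale + almonds with both tight: 1.172 servings and 1.804 servings → $3.19.
peanut butter + edamame: intersection lies outside the first quadrant.
peanut butter + almonds with both targets exact would need a negative amount; discard.
edamame + almonds: intersection lies outside the first quadrant.
So the least-cost plan costs $2.74.

$2.74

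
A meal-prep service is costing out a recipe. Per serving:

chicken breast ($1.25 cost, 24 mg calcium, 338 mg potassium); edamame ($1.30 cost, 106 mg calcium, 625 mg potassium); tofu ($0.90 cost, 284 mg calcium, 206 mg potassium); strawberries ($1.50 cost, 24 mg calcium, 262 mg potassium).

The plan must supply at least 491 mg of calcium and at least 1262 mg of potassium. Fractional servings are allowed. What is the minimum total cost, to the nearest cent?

An LP optimum is at a vertex; with two nutrient constraints at most two foods are used. Check each candidate.
chicken breast only: max(491/24, 1262/338) = 20.46 servings → $25.57.
edamame only: max(491/106, 1262/625) = 4.632 servings → $6.02.
tofu only: max(491/284, 1262/206) = 6.126 servings → $5.51.
strawberries only: max(491/24, 1262/262) = 20.46 servings → $30.69.
chicken breast + edamame: the both-tight solution has a negative serving — not a feasible corner.
chicken breast + tofu with both tight: 2.826 servings and 1.49 servings → $4.87.
chicken breast + strawberries: the both-tight solution has a negative serving — not a feasible corner.
edamame + tofu with both tight: 1.653 servings and 1.112 servings → $3.15.
edamame + strawberries: the both-tight solution has a negative serving — not a feasible corner.
tofu + strawberries with both tight: 1.416 servings and 3.704 servings → $6.83.
Cheapest feasible corner: $3.15.

$3.15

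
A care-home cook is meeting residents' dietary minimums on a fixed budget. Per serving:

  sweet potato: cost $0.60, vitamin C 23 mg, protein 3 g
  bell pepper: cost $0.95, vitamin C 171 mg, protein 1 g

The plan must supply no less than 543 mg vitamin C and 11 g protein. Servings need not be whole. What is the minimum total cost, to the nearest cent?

At the optimum either one food covers both requirements or two foods hit both targets exactly; no other combination can be cheaper.
sweet potato only: max(543/23, 11/3) = 23.61 servings → $14.17.
bell pepper only: max(543/171, 11/1) = 11 servings → $10.45.
sweet potato + bell pepper with both tight: 2.731 servings and 2.808 servings → $4.31.
Cheapest feasible corner: $4.31.

$4.31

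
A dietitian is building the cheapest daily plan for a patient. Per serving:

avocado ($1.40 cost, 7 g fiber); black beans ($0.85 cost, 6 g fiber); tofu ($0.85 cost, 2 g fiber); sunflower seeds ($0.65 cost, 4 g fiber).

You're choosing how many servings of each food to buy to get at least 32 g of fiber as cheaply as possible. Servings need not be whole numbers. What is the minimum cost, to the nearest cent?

$4.53

Cost per g of fiber: black beans $0.1417, sunflower seeds $0.1625, avocado $0.2000, tofu $0.4250.
With no serving limits, use only black beans: 32 g / 6 g = 5.333 servings × $0.85 = $4.53.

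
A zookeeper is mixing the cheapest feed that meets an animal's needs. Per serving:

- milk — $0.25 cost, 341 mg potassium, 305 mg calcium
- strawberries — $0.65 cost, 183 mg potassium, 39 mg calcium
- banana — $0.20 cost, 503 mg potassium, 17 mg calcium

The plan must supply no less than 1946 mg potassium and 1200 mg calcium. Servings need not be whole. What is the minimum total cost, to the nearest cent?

At the optimum either one food covers both requirements or two foods hit both targets exactly; no other combination can be cheaper.
milk only: max(1946/341, 1200/305) = 5.707 servings → $1.43.
strawberries only: max(1946/183, 1200/39) = 30.77 servings → $20.00.
banana only: max(1946/503, 1200/17) = 70.59 servings → $14.12.
milk + strawberries with both tight: 3.38 servings and 4.336 servings → $3.66.
milk + banana with both tight: 3.865 servings and 1.249 servings → $1.22.
strawberries + banana: the both-tight solution has a negative serving — not a feasible corner.
So the least-cost plan costs $1.22.

$1.22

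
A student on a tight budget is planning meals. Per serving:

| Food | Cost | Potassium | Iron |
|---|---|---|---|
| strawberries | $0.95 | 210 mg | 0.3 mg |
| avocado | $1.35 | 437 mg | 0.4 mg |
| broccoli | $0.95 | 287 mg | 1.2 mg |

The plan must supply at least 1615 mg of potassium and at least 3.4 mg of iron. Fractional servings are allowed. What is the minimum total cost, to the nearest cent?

$5.12

Two binding constraints pin down two serving amounts, so the optimal mix uses at most two foods. The candidates are each food alone (scaled to the tighter of potassium/iron) and each pair with both constraints tight.
strawberries only: max(1615/210, 3.4/0.3) = 11.33 servings → $10.77.
avocado only: max(1615/437, 3.4/0.4) = 8.5 servings → $11.47.
broccoli only: max(1615/287, 3.4/1.2) = 5.627 servings → $5.35.
strawberries + avocado: intersection lies outside the first quadrant.
strawberries + broccoli with both tight: 5.8 servings and 1.383 servings → $6.82.
avocado + broccoli with both tight: 2.349 servings and 2.05 servings → $5.12.
The minimum over all feasible corners is $5.12.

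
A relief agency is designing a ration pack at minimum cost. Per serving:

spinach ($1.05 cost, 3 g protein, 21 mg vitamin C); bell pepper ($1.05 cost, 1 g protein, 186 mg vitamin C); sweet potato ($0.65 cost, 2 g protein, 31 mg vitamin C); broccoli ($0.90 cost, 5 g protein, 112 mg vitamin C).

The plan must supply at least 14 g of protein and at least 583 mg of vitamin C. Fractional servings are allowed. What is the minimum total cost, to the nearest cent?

$3.95

With two linear requirements the optimum uses one or two foods; enumerate the corners.
spinach only: max(14/3, 583/21) = 27.76 servings → $29.15.
bell pepper only: max(14/1, 583/186) = 14 servings → $14.70.
sweet potato only: max(14/2, 583/31) = 18.81 servings → $12.22.
broccoli only: max(14/5, 583/112) = 5.205 servings → $4.68.
spinach + bell pepper with both tight: 3.764 servings and 2.709 servings → $6.80.
spinach + sweet potato with both targets exact would need a negative amount; discard.
spinach + broccoli with both targets exact would need a negative amount; discard.
bell pepper + sweet potato with both tight: 2.147 servings and 5.927 servings → $6.11.
bell pepper + broccoli with both tight: 1.647 servings and 2.471 servings → $3.95.
sweet potato + broccoli with both targets exact would need a negative amount; discard.
Cheapest feasible corner: $3.95.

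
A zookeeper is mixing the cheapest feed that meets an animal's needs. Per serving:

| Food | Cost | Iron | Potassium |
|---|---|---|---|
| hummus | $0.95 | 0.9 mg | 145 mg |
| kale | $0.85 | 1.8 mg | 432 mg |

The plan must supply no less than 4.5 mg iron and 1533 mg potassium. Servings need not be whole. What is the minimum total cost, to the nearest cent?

$3.02

An LP optimum is at a vertex; with two nutrient constraints at most two foods are used. Check each candidate.
hummus only: max(4.5/0.9, 1533/145) = 10.57 servings → $10.04.
kale only: max(4.5/1.8, 1533/432) = 3.549 servings → $3.02.
hummus + kale: intersection lies outside the first quadrant.
Cheapest feasible corner: $3.02.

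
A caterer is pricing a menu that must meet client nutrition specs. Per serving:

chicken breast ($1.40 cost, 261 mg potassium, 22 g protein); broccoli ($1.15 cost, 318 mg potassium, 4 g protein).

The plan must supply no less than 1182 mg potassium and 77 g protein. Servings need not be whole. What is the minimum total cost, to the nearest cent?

The cheapest plan sits at a corner of the feasible region — with two constraints it uses at most two foods.
chicken breast only: max(1182/261, 77/22) = 4.529 servings → $6.34.
broccoli only: max(1182/318, 77/4) = 19.25 servings → $22.14.
chicken breast + broccoli with both tight: 3.32 servings and 0.9924 servings → $5.79.
So the least-cost plan costs $5.79.

$5.79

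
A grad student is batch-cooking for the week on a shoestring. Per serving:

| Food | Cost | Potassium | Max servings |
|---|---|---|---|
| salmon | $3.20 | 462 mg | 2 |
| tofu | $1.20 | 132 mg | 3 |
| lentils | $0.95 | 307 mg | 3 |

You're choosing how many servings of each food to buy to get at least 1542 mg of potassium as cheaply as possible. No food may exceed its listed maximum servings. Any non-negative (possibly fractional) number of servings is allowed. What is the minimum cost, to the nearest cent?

Cost per mg of potassium: lentils $0.0031, salmon $0.0069, tofu $0.0091.
Take 3 servings of lentils: +921.0 mg potassium for $2.85 (total $2.85, still need 621.0 mg).
Take 1.344 servings of salmon: +621.0 mg potassium for $4.30 (total $7.15, still need 0.0 mg).
Greedy by cheapest-per-mg is optimal for a single linear constraint, so the minimum cost is $7.15.

$7.15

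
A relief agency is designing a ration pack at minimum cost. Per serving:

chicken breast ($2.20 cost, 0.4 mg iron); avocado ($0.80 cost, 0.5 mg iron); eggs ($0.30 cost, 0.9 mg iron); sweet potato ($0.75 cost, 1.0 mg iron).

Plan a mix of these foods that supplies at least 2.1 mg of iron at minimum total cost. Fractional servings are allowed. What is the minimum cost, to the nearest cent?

Cost per mg of iron: eggs $0.3333, sweet potato $0.7500, avocado $1.6000, chicken breast $5.5000.
With no serving limits, use only eggs: 2.1 mg / 0.9 mg = 2.333 servings × $0.30 = $0.70.

$0.70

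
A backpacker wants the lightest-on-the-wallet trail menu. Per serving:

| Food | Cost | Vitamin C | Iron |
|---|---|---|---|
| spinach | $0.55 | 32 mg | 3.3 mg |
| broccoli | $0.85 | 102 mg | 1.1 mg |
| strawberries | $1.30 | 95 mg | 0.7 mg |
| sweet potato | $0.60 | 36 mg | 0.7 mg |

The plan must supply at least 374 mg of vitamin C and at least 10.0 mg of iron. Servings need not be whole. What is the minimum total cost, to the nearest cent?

spinach only: max(374/32, 10.0/3.3) = 11.69 servings → $6.43.
broccoli only: max(374/102, 10.0/1.1) = 9.091 servings → $7.73.
strawberries only: max(374/95, 10.0/0.7) = 14.29 servings → $18.57.
sweet potato only: max(374/36, 10.0/0.7) = 14.29 servings → $8.57.
spinach + broccoli with both tight: 2.019 servings and 3.033 servings → $3.69.
spinach + strawberries with both tight: 2.364 servings and 3.141 servings → $5.38.
spinach + sweet potato with both tight: 1.019 servings and 9.483 servings → $6.25.
broccoli + strawberries: intersection lies outside the first quadrant.
broccoli + sweet potato: intersection lies outside the first quadrant.
strawberries + sweet potato: intersection lies outside the first quadrant.
So the least-cost plan costs $3.69.

$3.69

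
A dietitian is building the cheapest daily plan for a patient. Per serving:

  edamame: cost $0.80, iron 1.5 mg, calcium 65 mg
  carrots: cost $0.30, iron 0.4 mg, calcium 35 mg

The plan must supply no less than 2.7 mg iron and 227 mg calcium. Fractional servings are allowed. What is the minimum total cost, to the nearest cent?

edamame only: max(2.7/1.5, 227/65) = 3.492 servings → $2.79.
carrots only: max(2.7/0.4, 227/35) = 6.75 servings → $2.02.
edamame + carrots with both tight: 0.1396 servings and 6.226 servings → $1.98.
The minimum over all feasible corners is $1.98.

$1.98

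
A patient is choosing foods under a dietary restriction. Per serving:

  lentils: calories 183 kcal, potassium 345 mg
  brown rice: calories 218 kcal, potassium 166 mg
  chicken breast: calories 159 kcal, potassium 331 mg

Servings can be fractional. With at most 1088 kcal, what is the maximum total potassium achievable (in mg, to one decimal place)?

2265.0 mg

Potassium per kcal: chicken breast 2.082, lentils 1.885, brown rice 0.7615.
With no serving limits, spend the whole calories allowance on chicken breast: 1088 kcal / 159 kcal × 331 mg = 2265.0 mg.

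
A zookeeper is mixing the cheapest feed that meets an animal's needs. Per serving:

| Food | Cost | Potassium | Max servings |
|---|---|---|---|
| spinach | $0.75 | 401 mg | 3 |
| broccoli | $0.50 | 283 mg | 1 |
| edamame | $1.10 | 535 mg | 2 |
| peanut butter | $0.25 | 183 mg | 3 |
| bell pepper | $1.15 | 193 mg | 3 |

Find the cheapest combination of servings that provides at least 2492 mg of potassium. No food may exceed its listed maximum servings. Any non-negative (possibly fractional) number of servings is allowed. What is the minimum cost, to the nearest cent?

$4.44

Cost per mg of potassium: peanut butter $0.0014, broccoli $0.0018, spinach $0.0019, edamame $0.0021, bell pepper $0.0060.
Take 3 servings of peanut butter: +549.0 mg potassium for $0.75 (total $0.75, still need 1943.0 mg).
Take 1 serving of broccoli: +283.0 mg potassium for $0.50 (total $1.25, still need 1660.0 mg).
Take 3 servings of spinach: +1203.0 mg potassium for $2.25 (total $3.50, still need 457.0 mg).
Take 0.8542 servings of edamame: +457.0 mg potassium for $0.94 (total $4.44, still need 0.0 mg).
Greedy by cheapest-per-mg is optimal for a single linear constraint, so the minimum cost is $4.44.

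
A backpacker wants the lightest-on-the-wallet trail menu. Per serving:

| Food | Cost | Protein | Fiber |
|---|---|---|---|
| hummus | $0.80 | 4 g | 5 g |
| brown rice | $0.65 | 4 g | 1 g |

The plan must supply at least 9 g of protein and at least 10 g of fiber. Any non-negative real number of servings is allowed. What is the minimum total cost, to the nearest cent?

$1.75

At the optimum either one food covers both requirements or two foods hit both targets exactly; no other combination can be cheaper.
hummus only: max(9/4, 10/5) = 2.25 servings → $1.80.
brown rice only: max(9/4, 10/1) = 10 servings → $6.50.
hummus + brown rice with both tight: 1.938 servings and 0.3125 servings → $1.75.
The minimum over all feasible corners is $1.75.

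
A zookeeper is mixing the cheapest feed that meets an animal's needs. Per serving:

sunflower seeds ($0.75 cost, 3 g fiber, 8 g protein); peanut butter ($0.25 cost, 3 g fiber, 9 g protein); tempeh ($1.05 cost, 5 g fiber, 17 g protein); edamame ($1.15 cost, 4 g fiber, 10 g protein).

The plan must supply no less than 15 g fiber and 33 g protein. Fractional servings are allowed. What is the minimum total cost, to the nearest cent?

$1.25

Two binding constraints pin down two serving amounts, so the optimal mix uses at most two foods. The candidates are each food alone (scaled to the tighter of fiber/protein) and each pair with both constraints tight.
sunflower seeds only: max(15/3, 33/8) = 5 servings → $3.75.
peanut butter only: max(15/3, 33/9) = 5 servings → $1.25.
tempeh only: max(15/5, 33/17) = 3 servings → $3.15.
edamame only: max(15/4, 33/10) = 3.75 servings → $4.31.
sunflower seeds + peanut butter: intersection lies outside the first quadrant.
sunflower seeds + tempeh with both targets exact would need a negative amount; discard.
sunflower seeds + edamame: intersection lies outside the first quadrant.
peanut butter + tempeh with both targets exact would need a negative amount; discard.
peanut butter + edamame: intersection lies outside the first quadrant.
tempeh + edamame: intersection lies outside the first quadrant.
The minimum over all feasible corners is $1.25.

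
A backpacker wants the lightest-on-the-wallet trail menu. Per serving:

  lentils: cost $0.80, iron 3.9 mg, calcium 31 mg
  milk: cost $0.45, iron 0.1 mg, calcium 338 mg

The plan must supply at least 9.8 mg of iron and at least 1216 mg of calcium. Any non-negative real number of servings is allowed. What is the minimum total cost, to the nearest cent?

$3.46

With two linear requirements the optimum uses one or two foods; enumerate the corners.
lentils only: max(9.8/3.9, 1216/31) = 39.23 servings → $31.38.
milk only: max(9.8/0.1, 1216/338) = 98 servings → $44.10.
lentils + milk with both tight: 2.426 servings and 3.375 servings → $3.46.
The minimum over all feasible corners is $3.46.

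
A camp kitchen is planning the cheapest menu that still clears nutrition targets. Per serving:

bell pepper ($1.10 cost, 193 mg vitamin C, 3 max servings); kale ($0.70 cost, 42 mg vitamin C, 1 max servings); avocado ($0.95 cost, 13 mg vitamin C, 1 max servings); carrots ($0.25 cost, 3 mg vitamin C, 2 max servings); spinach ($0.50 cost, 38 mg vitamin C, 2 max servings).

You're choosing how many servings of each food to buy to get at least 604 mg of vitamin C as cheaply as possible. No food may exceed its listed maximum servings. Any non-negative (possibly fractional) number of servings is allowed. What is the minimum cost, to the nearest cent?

$3.63

Cost per mg of vitamin C: bell pepper $0.0057, spinach $0.0132, kale $0.0167, avocado $0.0731, carrots $0.0833.
Take 3 servings of bell pepper: +579.0 mg vitamin C for $3.30 (total $3.30, still need 25.0 mg).
Take 0.6579 servings of spinach: +25.0 mg vitamin C for $0.33 (total $3.63, still need 0.0 mg).
Greedy by cheapest-per-mg is optimal for a single linear constraint, so the minimum cost is $3.63.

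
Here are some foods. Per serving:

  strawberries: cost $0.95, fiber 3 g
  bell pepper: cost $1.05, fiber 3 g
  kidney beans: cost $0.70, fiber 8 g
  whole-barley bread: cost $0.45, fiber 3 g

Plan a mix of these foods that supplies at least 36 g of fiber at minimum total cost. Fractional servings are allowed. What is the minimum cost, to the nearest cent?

$3.15

Cost per g of fiber: kidney beans $0.0875, whole-barley bread $0.1500, strawberries $0.3167, bell pepper $0.3500.
With no serving limits, use only kidney beans: 36 g / 8 g = 4.5 servings × $0.70 = $3.15.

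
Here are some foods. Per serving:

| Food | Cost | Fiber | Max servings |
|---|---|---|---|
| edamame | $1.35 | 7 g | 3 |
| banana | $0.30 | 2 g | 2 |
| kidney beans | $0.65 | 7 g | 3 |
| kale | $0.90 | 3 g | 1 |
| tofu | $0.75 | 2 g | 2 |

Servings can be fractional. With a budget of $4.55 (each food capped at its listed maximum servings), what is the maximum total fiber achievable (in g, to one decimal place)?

Fiber per dollar: kidney beans 10.77, banana 6.667, edamame 5.185, kale 3.333, tofu 2.667.
Take 3 servings of kidney beans: spends $1.95, +21.0 g fiber (running total 21.0 g).
Take 2 servings of banana: spends $0.60, +4.0 g fiber (running total 25.0 g).
Take 1.481 servings of edamame: spends $2.00, +10.4 g fiber (running total 35.4 g).
Greedy by best ratio exhausts the cost allowance optimally: 35.4 g.

35.4 g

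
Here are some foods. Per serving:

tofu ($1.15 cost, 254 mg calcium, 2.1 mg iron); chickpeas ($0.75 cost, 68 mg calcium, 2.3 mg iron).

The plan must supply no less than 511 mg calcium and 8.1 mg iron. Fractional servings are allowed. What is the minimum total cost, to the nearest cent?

For a min-cost LP with two ≥-constraints, a basic feasible solution has at most two positive variables.
tofu only: max(511/254, 8.1/2.1) = 3.857 servings → $4.44.
chickpeas only: max(511/68, 8.1/2.3) = 7.515 servings → $5.64.
tofu + chickpeas with both tight: 1.415 servings and 2.23 servings → $3.30.
Cheapest feasible corner: $3.30.

$3.30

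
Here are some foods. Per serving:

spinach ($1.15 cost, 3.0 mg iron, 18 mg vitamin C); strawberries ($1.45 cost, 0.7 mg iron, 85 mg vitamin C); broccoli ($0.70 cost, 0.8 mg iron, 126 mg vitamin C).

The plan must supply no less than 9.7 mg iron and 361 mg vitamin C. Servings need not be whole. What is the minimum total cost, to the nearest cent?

A basic optimal solution has at most two foods positive. Try each food alone and each pair with both targets met exactly.
spinach only: max(9.7/3.0, 361/18) = 20.06 servings → $23.06.
strawberries only: max(9.7/0.7, 361/85) = 13.86 servings → $20.09.
broccoli only: max(9.7/0.8, 361/126) = 12.12 servings → $8.49.
spinach + strawberries with both tight: 2.359 servings and 3.748 servings → $8.15.
spinach + broccoli with both tight: 2.567 servings and 2.498 servings → $4.70.
strawberries + broccoli with both targets exact would need a negative amount; discard.
The minimum over all feasible corners is $4.70.

$4.70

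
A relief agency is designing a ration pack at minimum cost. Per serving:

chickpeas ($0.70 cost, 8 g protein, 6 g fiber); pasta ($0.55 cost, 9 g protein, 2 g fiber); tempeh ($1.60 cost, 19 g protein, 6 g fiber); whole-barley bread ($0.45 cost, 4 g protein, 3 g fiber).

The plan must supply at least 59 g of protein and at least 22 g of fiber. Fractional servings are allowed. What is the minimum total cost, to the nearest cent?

This is a tiny linear program; its minimum lies at a vertex of the feasible set. List the vertices and price them.
chickpeas only: max(59/8, 22/6) = 7.375 servings → $5.16.
pasta only: max(59/9, 22/2) = 11 servings → $6.05.
tempeh only: max(59/19, 22/6) = 3.667 servings → $5.87.
whole-barley bread only: max(59/4, 22/3) = 14.75 servings → $6.64.
chickpeas + pasta with both tight: 2.105 servings and 4.684 servings → $4.05.
chickpeas + tempeh with both tight: 0.9697 servings and 2.697 servings → $4.99.
chickpeas + whole-barley bread (both tight): parallel constraints — no distinct corner.
pasta + tempeh: intersection lies outside the first quadrant.
pasta + whole-barley bread with both tight: 4.684 servings and 4.211 servings → $4.47.
tempeh + whole-barley bread with both tight: 2.697 servings and 1.939 servings → $5.19.
So the least-cost plan costs $4.05.

$4.05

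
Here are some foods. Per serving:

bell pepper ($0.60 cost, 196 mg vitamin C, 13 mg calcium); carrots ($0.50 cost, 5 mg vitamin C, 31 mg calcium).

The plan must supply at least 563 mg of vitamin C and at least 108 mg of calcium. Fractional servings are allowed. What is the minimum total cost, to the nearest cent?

The cheapest plan sits at a corner of the feasible region — with two constraints it uses at most two foods.
bell pepper only: max(563/196, 108/13) = 8.308 servings → $4.98.
carrots only: max(563/5, 108/31) = 112.6 servings → $56.30.
bell pepper + carrots with both tight: 2.814 servings and 2.304 servings → $2.84.
The minimum over all feasible corners is $2.84.

$2.84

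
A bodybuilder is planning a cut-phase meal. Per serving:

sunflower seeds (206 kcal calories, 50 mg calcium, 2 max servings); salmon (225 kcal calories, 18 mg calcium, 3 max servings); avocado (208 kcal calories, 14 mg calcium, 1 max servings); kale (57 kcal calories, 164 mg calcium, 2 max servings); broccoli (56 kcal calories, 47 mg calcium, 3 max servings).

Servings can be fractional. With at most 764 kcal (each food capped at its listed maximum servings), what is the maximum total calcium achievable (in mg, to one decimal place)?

574.6 mg

Calcium per kcal: kale 2.877, broccoli 0.8393, sunflower seeds 0.2427, salmon 0.08, avocado 0.06731.
Take 2 servings of kale: uses 114 kcal, +328.0 mg calcium (running total 328.0 mg).
Take 3 servings of broccoli: uses 168 kcal, +141.0 mg calcium (running total 469.0 mg).
Take 2 servings of sunflower seeds: uses 412 kcal, +100.0 mg calcium (running total 569.0 mg).
Take 0.3111 servings of salmon: uses 70 kcal, +5.6 mg calcium (running total 574.6 mg).
Filling greedily by calcium-per-kcal is optimal for one linear limit, giving 574.6 mg.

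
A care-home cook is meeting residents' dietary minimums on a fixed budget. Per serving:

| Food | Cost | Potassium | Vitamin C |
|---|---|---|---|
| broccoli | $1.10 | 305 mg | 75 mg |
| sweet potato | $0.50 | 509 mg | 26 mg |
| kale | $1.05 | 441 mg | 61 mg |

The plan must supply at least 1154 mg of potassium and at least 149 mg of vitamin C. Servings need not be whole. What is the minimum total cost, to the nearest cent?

$2.35

This is a tiny linear program; its minimum lies at a vertex of the feasible set. List the vertices and price them.
broccoli only: max(1154/305, 149/75) = 3.784 servings → $4.16.
sweet potato only: max(1154/509, 149/26) = 5.731 servings → $2.87.
kale only: max(1154/441, 149/61) = 2.617 servings → $2.75.
broccoli + sweet potato with both tight: 1.516 servings and 1.359 servings → $2.35.
broccoli + kale: the both-tight solution has a negative serving — not a feasible corner.
sweet potato + kale with both tight: 0.2392 servings and 2.341 servings → $2.58.
The minimum over all feasible corners is $2.35.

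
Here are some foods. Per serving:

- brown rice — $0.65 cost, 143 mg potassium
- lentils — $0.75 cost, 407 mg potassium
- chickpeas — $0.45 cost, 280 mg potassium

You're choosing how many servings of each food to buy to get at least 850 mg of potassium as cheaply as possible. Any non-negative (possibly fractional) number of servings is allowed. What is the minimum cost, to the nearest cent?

$1.37

Cost per mg of potassium: chickpeas $0.0016, lentils $0.0018, brown rice $0.0045.
With no serving limits, use only chickpeas: 850 mg / 280 mg = 3.036 servings × $0.45 = $1.37.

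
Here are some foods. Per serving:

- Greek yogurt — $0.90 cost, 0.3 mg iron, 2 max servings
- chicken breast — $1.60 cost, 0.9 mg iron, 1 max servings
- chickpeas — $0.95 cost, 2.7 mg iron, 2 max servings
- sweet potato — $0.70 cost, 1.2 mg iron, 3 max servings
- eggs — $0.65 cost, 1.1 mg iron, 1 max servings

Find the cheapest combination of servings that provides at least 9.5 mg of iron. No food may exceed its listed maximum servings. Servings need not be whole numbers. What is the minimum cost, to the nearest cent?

Cost per mg of iron: chickpeas $0.3519, sweet potato $0.5833, eggs $0.5909, chicken breast $1.7778, Greek yogurt $3.0000.
Take 2 servings of chickpeas: +5.4 mg iron for $1.90 (total $1.90, still need 4.1 mg).
Take 3 servings of sweet potato: +3.6 mg iron for $2.10 (total $4.00, still need 0.5 mg).
Take 0.4545 servings of eggs: +0.5 mg iron for $0.30 (total $4.30, still need 0.0 mg).
Greedy by cheapest-per-mg is optimal for a single linear constraint, so the minimum cost is $4.30.

$4.30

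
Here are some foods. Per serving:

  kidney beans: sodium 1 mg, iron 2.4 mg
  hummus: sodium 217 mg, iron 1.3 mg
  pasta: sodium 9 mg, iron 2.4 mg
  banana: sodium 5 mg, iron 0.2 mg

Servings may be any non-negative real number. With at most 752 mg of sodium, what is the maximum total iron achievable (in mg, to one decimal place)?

Iron per mg sodium: kidney beans 2.4, pasta 0.2667, banana 0.04, hummus 0.005991.
With no serving limits, spend the whole sodium allowance on kidney beans: 752 mg / 1 mg × 2.4 mg = 1804.8 mg.

1804.8 mg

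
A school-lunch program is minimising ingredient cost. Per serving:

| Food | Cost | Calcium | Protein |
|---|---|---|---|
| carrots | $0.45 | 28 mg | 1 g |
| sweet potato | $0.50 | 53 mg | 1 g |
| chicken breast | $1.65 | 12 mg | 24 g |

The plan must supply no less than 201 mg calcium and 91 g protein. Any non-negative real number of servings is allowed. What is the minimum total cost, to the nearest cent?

This is a tiny linear program; its minimum lies at a vertex of the feasible set. List the vertices and price them.
carrots only: max(201/28, 91/1) = 91 servings → $40.95.
sweet potato only: max(201/53, 91/1) = 91 servings → $45.50.
chicken breast only: max(201/12, 91/24) = 16.75 servings → $27.64.
carrots + sweet potato with both targets exact would need a negative amount; discard.
carrots + chicken breast with both tight: 5.655 servings and 3.556 servings → $8.41.
sweet potato + chicken breast with both tight: 2.962 servings and 3.668 servings → $7.53.
The minimum over all feasible corners is $7.53.

$7.53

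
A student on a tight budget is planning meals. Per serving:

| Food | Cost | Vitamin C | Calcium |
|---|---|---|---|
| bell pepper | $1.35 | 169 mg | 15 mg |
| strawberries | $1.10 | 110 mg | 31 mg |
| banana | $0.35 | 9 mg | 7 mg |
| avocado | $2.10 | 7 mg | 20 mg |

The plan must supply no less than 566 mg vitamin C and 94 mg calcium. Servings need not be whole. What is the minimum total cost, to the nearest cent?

A basic optimal solution has at most two foods positive. Try each food alone and each pair with both targets met exactly.
bell pepper only: max(566/169, 94/15) = 6.267 servings → $8.46.
strawberries only: max(566/110, 94/31) = 5.145 servings → $5.66.
banana only: max(566/9, 94/7) = 62.89 servings → $22.01.
avocado only: max(566/7, 94/20) = 80.86 servings → $169.80.
bell pepper + strawberries with both tight: 2.008 servings and 2.061 servings → $4.98.
bell pepper + banana with both tight: 2.973 servings and 7.057 servings → $6.48.
bell pepper + avocado with both tight: 3.256 servings and 2.258 servings → $9.14.
strawberries + banana: intersection lies outside the first quadrant.
strawberries + avocado: the both-tight solution has a negative serving — not a feasible corner.
banana + avocado with both targets exact would need a negative amount; discard.
Cheapest feasible corner: $4.98.

$4.98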